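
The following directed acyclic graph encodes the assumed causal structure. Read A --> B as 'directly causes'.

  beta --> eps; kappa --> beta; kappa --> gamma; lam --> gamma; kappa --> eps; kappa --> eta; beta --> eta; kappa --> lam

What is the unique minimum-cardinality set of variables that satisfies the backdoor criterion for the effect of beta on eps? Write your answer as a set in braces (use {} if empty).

Variables eligible for adjustment (non-descendants of beta, excluding beta and eps): {gamma, kappa, lam}.
Backdoor paths from beta to eps:
  P1: beta <- kappa -> eps
The empty set is not sufficient: P1 (beta <- kappa -> eps) has no collider blocking it and no conditioned non-collider, so it is open.
Try {kappa}:
  P1: blocked at fork node kappa ∈ conditioning set.
{kappa} contains no descendant of beta and blocks every backdoor path.
No other singleton works — e.g. {lam} leaves P1 open — so {kappa} is the unique smallest valid adjustment set.

{kappa}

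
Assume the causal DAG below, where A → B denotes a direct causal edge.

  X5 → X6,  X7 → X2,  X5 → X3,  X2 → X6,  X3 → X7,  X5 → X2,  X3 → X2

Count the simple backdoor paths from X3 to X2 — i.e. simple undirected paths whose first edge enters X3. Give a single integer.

2

A backdoor path from X3 to X2 is any simple undirected path whose first edge points into X3 (i.e. leaves X3 via a parent).
Parents of X3: {X5}.
Enumerating:
  P1: X3 <- X5 -> X2
  P2: X3 <- X5 -> X6 <- X2
That exhausts the simple backdoor paths. Count: 2.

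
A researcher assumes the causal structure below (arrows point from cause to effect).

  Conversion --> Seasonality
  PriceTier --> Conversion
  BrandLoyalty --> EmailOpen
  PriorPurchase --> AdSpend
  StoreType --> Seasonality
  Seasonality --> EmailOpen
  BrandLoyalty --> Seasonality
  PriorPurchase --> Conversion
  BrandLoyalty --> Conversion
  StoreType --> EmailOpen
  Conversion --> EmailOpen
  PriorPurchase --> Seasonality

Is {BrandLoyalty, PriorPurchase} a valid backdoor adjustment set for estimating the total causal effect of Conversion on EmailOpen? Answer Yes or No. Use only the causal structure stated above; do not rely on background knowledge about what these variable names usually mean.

Backdoor paths from Conversion to EmailOpen (paths whose first edge points into Conversion):
  P1: Conversion <- PriorPurchase -> Seasonality <- BrandLoyalty -> EmailOpen
  P2: Conversion <- PriorPurchase -> Seasonality <- StoreType -> EmailOpen
  P3: Conversion <- PriorPurchase -> Seasonality -> EmailOpen
  P4: Conversion <- BrandLoyalty -> Seasonality <- StoreType -> EmailOpen
  P5: Conversion <- BrandLoyalty -> Seasonality -> EmailOpen
  P6: Conversion <- BrandLoyalty -> EmailOpen
Condition 1 (no descendant of Conversion in the set): holds — descendants of Conversion are {EmailOpen, Seasonality}; none are in {BrandLoyalty, PriorPurchase}.
Condition 2 (every backdoor path blocked by {BrandLoyalty, PriorPurchase}):
  P1: blocked at fork node PriorPurchase ∈ conditioning set.
  P2: blocked at fork node PriorPurchase ∈ conditioning set.
  P3: blocked at fork node PriorPurchase ∈ conditioning set.
  P4: blocked at fork node BrandLoyalty ∈ conditioning set.
  P5: blocked at fork node BrandLoyalty ∈ conditioning set.
  P6: blocked at fork node BrandLoyalty ∈ conditioning set.
{BrandLoyalty, PriorPurchase} satisfies the backdoor criterion.

Yes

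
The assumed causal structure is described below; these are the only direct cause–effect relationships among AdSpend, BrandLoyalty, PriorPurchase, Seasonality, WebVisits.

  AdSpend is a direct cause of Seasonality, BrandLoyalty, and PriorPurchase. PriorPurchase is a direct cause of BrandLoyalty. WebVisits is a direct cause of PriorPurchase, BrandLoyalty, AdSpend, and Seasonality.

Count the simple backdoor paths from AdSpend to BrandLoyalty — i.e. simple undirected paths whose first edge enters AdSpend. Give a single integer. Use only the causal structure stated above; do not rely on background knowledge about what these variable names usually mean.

A backdoor path from AdSpend to BrandLoyalty is any simple undirected path whose first edge points into AdSpend (i.e. leaves AdSpend via a parent).
Parents of AdSpend: {WebVisits}.
Enumerating:
  P1: AdSpend <- WebVisits -> PriorPurchase -> BrandLoyalty
  P2: AdSpend <- WebVisits -> BrandLoyalty
That exhausts the simple backdoor paths. Count: 2.

2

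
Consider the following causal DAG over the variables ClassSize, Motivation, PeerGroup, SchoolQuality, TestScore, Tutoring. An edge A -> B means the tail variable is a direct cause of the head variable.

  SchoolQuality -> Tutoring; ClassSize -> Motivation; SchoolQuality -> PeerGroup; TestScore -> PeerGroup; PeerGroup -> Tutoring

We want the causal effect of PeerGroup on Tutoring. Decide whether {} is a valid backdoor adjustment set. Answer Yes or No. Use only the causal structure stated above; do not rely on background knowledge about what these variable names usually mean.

Backdoor paths from PeerGroup to Tutoring (paths whose first edge points into PeerGroup):
  P1: PeerGroup <- SchoolQuality -> Tutoring
Condition 1 (no descendant of PeerGroup in the set): holds — descendants of PeerGroup are {Tutoring}; none are in {}.
Condition 2 (every backdoor path blocked by {}):
  P1: open — no interior node is in the conditioning set.
{} does not satisfy the backdoor criterion.

No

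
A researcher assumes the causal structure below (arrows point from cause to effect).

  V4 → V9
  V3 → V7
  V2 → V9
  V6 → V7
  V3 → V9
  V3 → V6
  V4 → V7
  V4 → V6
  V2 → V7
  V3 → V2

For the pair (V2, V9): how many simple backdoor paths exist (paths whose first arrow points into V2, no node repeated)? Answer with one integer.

A backdoor path from V2 to V9 is any simple undirected path whose first edge points into V2 (i.e. leaves V2 via a parent).
Parents of V2: {V3}.
Enumerating:
  P1: V2 <- V3 -> V6 <- V4 -> V9
  P2: V2 <- V3 -> V6 -> V7 <- V4 -> V9
  P3: V2 <- V3 -> V7 <- V4 -> V9
  P4: V2 <- V3 -> V7 <- V6 <- V4 -> V9
  P5: V2 <- V3 -> V9
That exhausts the simple backdoor paths. Count: 5.

5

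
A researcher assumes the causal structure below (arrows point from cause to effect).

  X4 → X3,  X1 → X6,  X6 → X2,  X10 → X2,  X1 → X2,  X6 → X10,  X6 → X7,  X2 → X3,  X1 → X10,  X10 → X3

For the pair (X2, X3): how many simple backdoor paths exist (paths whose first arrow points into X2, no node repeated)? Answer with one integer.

A backdoor path from X2 to X3 is any simple undirected path whose first edge points into X2 (i.e. leaves X2 via a parent).
Parents of X2: {X1, X10, X6}.
Enumerating:
  P1: X2 <- X1 -> X6 -> X10 -> X3
  P2: X2 <- X1 -> X10 -> X3
  P3: X2 <- X6 <- X1 -> X10 -> X3
  P4: X2 <- X6 -> X10 -> X3
  P5: X2 <- X10 -> X3
That exhausts the simple backdoor paths. Count: 5.

5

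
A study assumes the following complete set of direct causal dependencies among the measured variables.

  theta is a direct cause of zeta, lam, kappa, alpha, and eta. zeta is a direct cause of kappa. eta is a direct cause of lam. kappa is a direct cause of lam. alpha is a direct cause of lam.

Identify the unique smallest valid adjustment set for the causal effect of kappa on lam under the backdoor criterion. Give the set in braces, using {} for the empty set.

{theta}

Variables eligible for adjustment (non-descendants of kappa, excluding kappa and lam): {alpha, eta, theta, zeta}.
Backdoor paths from kappa to lam:
  P1: kappa <- theta -> eta -> lam
  P2: kappa <- theta -> alpha -> lam
  P3: kappa <- theta -> lam
  P4: kappa <- zeta <- theta -> eta -> lam
  P5: kappa <- zeta <- theta -> alpha -> lam
  P6: kappa <- zeta <- theta -> lam
The empty set is not sufficient: P1 (kappa <- theta -> eta -> lam) has no collider blocking it and no conditioned non-collider, so it is open.
Try {theta}:
  P1: blocked at fork node theta ∈ conditioning set.
  P2: blocked at fork node theta ∈ conditioning set.
  P3: blocked at fork node theta ∈ conditioning set.
  P4: blocked at fork node theta ∈ conditioning set.
  P5: blocked at fork node theta ∈ conditioning set.
  P6: blocked at fork node theta ∈ conditioning set.
{theta} contains no descendant of kappa and blocks every backdoor path.
No other singleton works — e.g. {zeta} leaves P1 open — so {theta} is the unique smallest valid adjustment set.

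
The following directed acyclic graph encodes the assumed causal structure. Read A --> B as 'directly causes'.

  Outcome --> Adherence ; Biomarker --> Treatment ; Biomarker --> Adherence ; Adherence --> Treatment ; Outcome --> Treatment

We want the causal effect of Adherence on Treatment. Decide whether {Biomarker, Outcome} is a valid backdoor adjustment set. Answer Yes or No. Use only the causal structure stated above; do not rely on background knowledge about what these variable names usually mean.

Yes

Backdoor paths from Adherence to Treatment (paths whose first edge points into Adherence):
  P1: Adherence <- Outcome -> Treatment
  P2: Adherence <- Biomarker -> Treatment
Condition 1 (no descendant of Adherence in the set): holds — descendants of Adherence are {Treatment}; none are in {Biomarker, Outcome}.
Condition 2 (every backdoor path blocked by {Biomarker, Outcome}):
  P1: blocked at fork node Outcome ∈ conditioning set.
  P2: blocked at fork node Biomarker ∈ conditioning set.
{Biomarker, Outcome} satisfies the backdoor criterion.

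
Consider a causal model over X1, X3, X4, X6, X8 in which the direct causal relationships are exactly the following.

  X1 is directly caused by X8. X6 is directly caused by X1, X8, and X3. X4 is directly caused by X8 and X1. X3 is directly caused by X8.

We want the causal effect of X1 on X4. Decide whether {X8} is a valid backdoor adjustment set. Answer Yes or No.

Yes

Backdoor paths from X1 to X4 (paths whose first edge points into X1):
  P1: X1 <- X8 -> X4
Condition 1 (no descendant of X1 in the set): holds — descendants of X1 are {X4, X6}; none are in {X8}.
Condition 2 (every backdoor path blocked by {X8}):
  P1: blocked at fork node X8 ∈ conditioning set.
{X8} satisfies the backdoor criterion.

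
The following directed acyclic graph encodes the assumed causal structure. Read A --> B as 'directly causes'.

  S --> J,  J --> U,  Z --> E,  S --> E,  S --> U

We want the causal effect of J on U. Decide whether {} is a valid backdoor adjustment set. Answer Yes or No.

No

Backdoor paths from J to U (paths whose first edge points into J):
  P1: J <- S -> U
Condition 1 (no descendant of J in the set): holds — descendants of J are {U}; none are in {}.
Condition 2 (every backdoor path blocked by {}):
  P1: open — no interior node is in the conditioning set.
{} does not satisfy the backdoor criterion.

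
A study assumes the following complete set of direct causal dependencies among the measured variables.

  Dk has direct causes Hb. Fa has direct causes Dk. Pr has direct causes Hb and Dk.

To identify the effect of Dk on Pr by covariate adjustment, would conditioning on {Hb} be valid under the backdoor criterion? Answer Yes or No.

Backdoor paths from Dk to Pr (paths whose first edge points into Dk):
  P1: Dk <- Hb -> Pr
Condition 1 (no descendant of Dk in the set): holds — descendants of Dk are {Fa, Pr}; none are in {Hb}.
Condition 2 (every backdoor path blocked by {Hb}):
  P1: blocked at fork node Hb ∈ conditioning set.
{Hb} satisfies the backdoor criterion.

Yes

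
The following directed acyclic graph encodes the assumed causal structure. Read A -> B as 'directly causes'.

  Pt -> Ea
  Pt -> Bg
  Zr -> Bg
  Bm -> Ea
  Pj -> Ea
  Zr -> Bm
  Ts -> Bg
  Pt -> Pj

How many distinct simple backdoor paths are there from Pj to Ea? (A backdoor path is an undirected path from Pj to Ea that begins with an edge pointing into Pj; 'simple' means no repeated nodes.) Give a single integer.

2

A backdoor path from Pj to Ea is any simple undirected path whose first edge points into Pj (i.e. leaves Pj via a parent).
Parents of Pj: {Pt}.
Enumerating:
  P1: Pj <- Pt -> Ea
  P2: Pj <- Pt -> Bg <- Zr -> Bm -> Ea
That exhausts the simple backdoor paths. Count: 2.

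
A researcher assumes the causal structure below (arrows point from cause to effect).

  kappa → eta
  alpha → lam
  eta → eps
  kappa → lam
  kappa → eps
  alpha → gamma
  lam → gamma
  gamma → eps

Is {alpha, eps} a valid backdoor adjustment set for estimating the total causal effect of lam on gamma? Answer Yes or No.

No

Backdoor paths from lam to gamma (paths whose first edge points into lam):
  P1: lam <- kappa -> eta -> eps <- gamma
  P2: lam <- kappa -> eps <- gamma
  P3: lam <- alpha -> gamma
Condition 1 (no descendant of lam in the set): FAILS — eps is a descendant of lam.
Condition 2 (every backdoor path blocked by {alpha, eps}):
  P1: open — collider(s) eps are conditioned on (or have a conditioned descendant) and no non-collider on the path is in the set.
  P2: open — collider(s) eps are conditioned on (or have a conditioned descendant) and no non-collider on the path is in the set.
  P3: blocked at fork node alpha ∈ conditioning set.
{alpha, eps} does not satisfy the backdoor criterion.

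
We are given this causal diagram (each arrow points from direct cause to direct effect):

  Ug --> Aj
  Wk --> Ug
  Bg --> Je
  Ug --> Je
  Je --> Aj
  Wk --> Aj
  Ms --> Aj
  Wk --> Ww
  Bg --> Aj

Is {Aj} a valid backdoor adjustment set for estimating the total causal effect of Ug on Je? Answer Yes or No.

Backdoor paths from Ug to Je (paths whose first edge points into Ug):
  P1: Ug <- Wk -> Aj <- Bg -> Je
  P2: Ug <- Wk -> Aj <- Je
Condition 1 (no descendant of Ug in the set): FAILS — Aj is a descendant of Ug.
Condition 2 (every backdoor path blocked by {Aj}):
  P1: open — collider(s) Aj are conditioned on (or have a conditioned descendant) and no non-collider on the path is in the set.
  P2: open — collider(s) Aj are conditioned on (or have a conditioned descendant) and no non-collider on the path is in the set.
{Aj} does not satisfy the backdoor criterion.

No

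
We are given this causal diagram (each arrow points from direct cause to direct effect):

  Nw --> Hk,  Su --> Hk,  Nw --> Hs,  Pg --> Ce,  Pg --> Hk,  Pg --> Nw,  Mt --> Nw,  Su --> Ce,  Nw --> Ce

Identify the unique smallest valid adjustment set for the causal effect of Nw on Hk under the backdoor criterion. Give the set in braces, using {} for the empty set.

{Pg}

Variables eligible for adjustment (non-descendants of Nw, excluding Nw and Hk): {Mt, Pg, Su}.
Backdoor paths from Nw to Hk:
  P1: Nw <- Pg -> Ce <- Su -> Hk
  P2: Nw <- Pg -> Hk
The empty set is not sufficient: P2 (Nw <- Pg -> Hk) has no collider blocking it and no conditioned non-collider, so it is open.
Try {Pg}:
  P1: blocked at fork node Pg ∈ conditioning set.
  P2: blocked at fork node Pg ∈ conditioning set.
{Pg} contains no descendant of Nw and blocks every backdoor path.
No other singleton works — e.g. {Mt} leaves P2 open — so {Pg} is the unique smallest valid adjustment set.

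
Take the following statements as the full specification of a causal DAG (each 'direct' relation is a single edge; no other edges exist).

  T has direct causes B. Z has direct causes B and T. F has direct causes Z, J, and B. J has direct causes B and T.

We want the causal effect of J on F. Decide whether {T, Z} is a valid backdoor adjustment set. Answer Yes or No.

Backdoor paths from J to F (paths whose first edge points into J):
  P1: J <- B -> T -> Z -> F
  P2: J <- B -> Z -> F
  P3: J <- B -> F
  P4: J <- T <- B -> Z -> F
  P5: J <- T <- B -> F
  P6: J <- T -> Z <- B -> F
  P7: J <- T -> Z -> F
Condition 1 (no descendant of J in the set): holds — descendants of J are {F}; none are in {T, Z}.
Condition 2 (every backdoor path blocked by {T, Z}):
  P1: blocked at chain node T ∈ conditioning set.
  P2: blocked at chain node Z ∈ conditioning set.
  P3: open — no interior node is in the conditioning set.
  P4: blocked at chain node T ∈ conditioning set.
  P5: blocked at chain node T ∈ conditioning set.
  P6: blocked at fork node T ∈ conditioning set.
  P7: blocked at fork node T ∈ conditioning set.
{T, Z} does not satisfy the backdoor criterion.

No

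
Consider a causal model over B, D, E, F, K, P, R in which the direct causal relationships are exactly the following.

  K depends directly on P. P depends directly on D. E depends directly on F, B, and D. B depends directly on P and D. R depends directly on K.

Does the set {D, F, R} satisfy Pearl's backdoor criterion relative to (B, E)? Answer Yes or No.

Yes

Backdoor paths from B to E (paths whose first edge points into B):
  P1: B <- D -> E
  P2: B <- P <- D -> E
Condition 1 (no descendant of B in the set): holds — descendants of B are {E}; none are in {D, F, R}.
Condition 2 (every backdoor path blocked by {D, F, R}):
  P1: blocked at fork node D ∈ conditioning set.
  P2: blocked at fork node D ∈ conditioning set.
{D, F, R} satisfies the backdoor criterion.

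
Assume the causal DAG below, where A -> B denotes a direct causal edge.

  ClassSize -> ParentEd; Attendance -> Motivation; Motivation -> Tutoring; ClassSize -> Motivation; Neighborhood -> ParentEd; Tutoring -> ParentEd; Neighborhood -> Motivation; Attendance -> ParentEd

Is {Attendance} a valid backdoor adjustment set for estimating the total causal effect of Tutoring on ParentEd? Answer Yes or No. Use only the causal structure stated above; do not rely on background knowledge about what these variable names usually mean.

Backdoor paths from Tutoring to ParentEd (paths whose first edge points into Tutoring):
  P1: Tutoring <- Motivation <- ClassSize -> ParentEd
  P2: Tutoring <- Motivation <- Attendance -> ParentEd
  P3: Tutoring <- Motivation <- Neighborhood -> ParentEd
Condition 1 (no descendant of Tutoring in the set): holds — descendants of Tutoring are {ParentEd}; none are in {Attendance}.
Condition 2 (every backdoor path blocked by {Attendance}):
  P1: open — no interior node is in the conditioning set.
  P2: blocked at fork node Attendance ∈ conditioning set.
  P3: open — no interior node is in the conditioning set.
{Attendance} does not satisfy the backdoor criterion.

No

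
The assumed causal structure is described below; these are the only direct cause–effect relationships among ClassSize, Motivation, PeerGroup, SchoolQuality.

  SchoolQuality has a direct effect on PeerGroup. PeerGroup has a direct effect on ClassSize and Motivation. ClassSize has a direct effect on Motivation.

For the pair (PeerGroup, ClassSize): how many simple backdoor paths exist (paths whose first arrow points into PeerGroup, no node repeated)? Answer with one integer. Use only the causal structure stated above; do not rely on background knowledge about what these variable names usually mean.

0

A backdoor path from PeerGroup to ClassSize is any simple undirected path whose first edge points into PeerGroup (i.e. leaves PeerGroup via a parent).
Parents of PeerGroup: {SchoolQuality}.
No simple path from any parent of PeerGroup reaches ClassSize without revisiting PeerGroup, so there are no backdoor paths.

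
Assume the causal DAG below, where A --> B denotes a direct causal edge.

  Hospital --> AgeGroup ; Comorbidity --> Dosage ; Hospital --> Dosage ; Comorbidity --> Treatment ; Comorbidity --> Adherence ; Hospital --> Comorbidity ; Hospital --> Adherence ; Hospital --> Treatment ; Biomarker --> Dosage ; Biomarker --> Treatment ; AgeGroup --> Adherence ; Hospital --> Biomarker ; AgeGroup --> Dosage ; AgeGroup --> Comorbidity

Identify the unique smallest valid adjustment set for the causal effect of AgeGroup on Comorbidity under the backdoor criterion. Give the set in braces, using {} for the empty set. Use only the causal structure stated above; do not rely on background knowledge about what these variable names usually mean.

{Hospital}

Variables eligible for adjustment (non-descendants of AgeGroup, excluding AgeGroup and Comorbidity): {Biomarker, Hospital}.
Backdoor paths from AgeGroup to Comorbidity:
  P1: AgeGroup <- Hospital -> Biomarker -> Dosage <- Comorbidity
  P2: AgeGroup <- Hospital -> Biomarker -> Treatment <- Comorbidity
  P3: AgeGroup <- Hospital -> Comorbidity
  P4: AgeGroup <- Hospital -> Dosage <- Biomarker -> Treatment <- Comorbidity
  P5: AgeGroup <- Hospital -> Dosage <- Comorbidity
  P6: AgeGroup <- Hospital -> Adherence <- Comorbidity
  P7: AgeGroup <- Hospital -> Treatment <- Biomarker -> Dosage <- Comorbidity
  P8: AgeGroup <- Hospital -> Treatment <- Comorbidity
The empty set is not sufficient: P3 (AgeGroup <- Hospital -> Comorbidity) has no collider blocking it and no conditioned non-collider, so it is open.
Try {Hospital}:
  P1: blocked at fork node Hospital ∈ conditioning set.
  P2: blocked at fork node Hospital ∈ conditioning set.
  P3: blocked at fork node Hospital ∈ conditioning set.
  P4: blocked at fork node Hospital ∈ conditioning set.
  P5: blocked at fork node Hospital ∈ conditioning set.
  P6: blocked at fork node Hospital ∈ conditioning set.
  P7: blocked at fork node Hospital ∈ conditioning set.
  P8: blocked at fork node Hospital ∈ conditioning set.
{Hospital} contains no descendant of AgeGroup and blocks every backdoor path.
No other singleton works — e.g. {Biomarker} leaves P3 open — so {Hospital} is the unique smallest valid adjustment set.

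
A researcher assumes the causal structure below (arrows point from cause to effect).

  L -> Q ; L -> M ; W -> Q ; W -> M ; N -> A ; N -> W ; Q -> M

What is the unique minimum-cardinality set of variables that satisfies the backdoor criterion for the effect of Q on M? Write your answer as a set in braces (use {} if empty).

{L, W}

Variables eligible for adjustment (non-descendants of Q, excluding Q and M): {A, L, N, W}.
Backdoor paths from Q to M:
  P1: Q <- W -> M
  P2: Q <- L -> M
The empty set is not sufficient: P1 (Q <- W -> M) has no collider blocking it and no conditioned non-collider, so it is open.
Try {L, W}:
  P1: blocked at fork node W ∈ conditioning set.
  P2: blocked at fork node L ∈ conditioning set.
{L, W} contains no descendant of Q and blocks every backdoor path.
Every element of {L, W} is needed (dropping L leaves P2 open; dropping W leaves P1 open), so no proper subset is valid.
Among all size-2 subsets of the eligible variables, only {L, W} blocks every backdoor path, so it is the unique smallest valid adjustment set.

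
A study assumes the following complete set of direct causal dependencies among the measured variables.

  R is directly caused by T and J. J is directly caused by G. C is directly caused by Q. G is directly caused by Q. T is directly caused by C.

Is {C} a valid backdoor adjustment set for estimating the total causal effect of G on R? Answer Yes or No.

Yes

Backdoor paths from G to R (paths whose first edge points into G):
  P1: G <- Q -> C -> T -> R
Condition 1 (no descendant of G in the set): holds — descendants of G are {J, R}; none are in {C}.
Condition 2 (every backdoor path blocked by {C}):
  P1: blocked at chain node C ∈ conditioning set.
{C} satisfies the backdoor criterion.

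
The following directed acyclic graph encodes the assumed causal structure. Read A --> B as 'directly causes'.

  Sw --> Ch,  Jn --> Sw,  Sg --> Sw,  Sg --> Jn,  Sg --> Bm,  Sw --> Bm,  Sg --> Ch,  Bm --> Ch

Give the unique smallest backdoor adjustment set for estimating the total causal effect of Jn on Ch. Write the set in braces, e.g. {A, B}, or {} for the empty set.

Variables eligible for adjustment (non-descendants of Jn, excluding Jn and Ch): {Sg}.
Backdoor paths from Jn to Ch:
  P1: Jn <- Sg -> Sw -> Bm -> Ch
  P2: Jn <- Sg -> Sw -> Ch
  P3: Jn <- Sg -> Bm <- Sw -> Ch
  P4: Jn <- Sg -> Bm -> Ch
  P5: Jn <- Sg -> Ch
The empty set is not sufficient: P1 (Jn <- Sg -> Sw -> Bm -> Ch) has no collider blocking it and no conditioned non-collider, so it is open.
Try {Sg}:
  P1: blocked at fork node Sg ∈ conditioning set.
  P2: blocked at fork node Sg ∈ conditioning set.
  P3: blocked at fork node Sg ∈ conditioning set.
  P4: blocked at fork node Sg ∈ conditioning set.
  P5: blocked at fork node Sg ∈ conditioning set.
{Sg} contains no descendant of Jn and blocks every backdoor path.
{Sg} is the unique smallest valid adjustment set.

{Sg}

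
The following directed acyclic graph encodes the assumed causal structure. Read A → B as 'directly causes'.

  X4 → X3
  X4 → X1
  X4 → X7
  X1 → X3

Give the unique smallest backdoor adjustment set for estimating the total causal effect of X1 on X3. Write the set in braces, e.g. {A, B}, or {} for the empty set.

{X4}

Variables eligible for adjustment (non-descendants of X1, excluding X1 and X3): {X4, X7}.
Backdoor paths from X1 to X3:
  P1: X1 <- X4 -> X3
The empty set is not sufficient: P1 (X1 <- X4 -> X3) has no collider blocking it and no conditioned non-collider, so it is open.
Try {X4}:
  P1: blocked at fork node X4 ∈ conditioning set.
{X4} contains no descendant of X1 and blocks every backdoor path.
No other singleton works — e.g. {X7} leaves P1 open — so {X4} is the unique smallest valid adjustment set.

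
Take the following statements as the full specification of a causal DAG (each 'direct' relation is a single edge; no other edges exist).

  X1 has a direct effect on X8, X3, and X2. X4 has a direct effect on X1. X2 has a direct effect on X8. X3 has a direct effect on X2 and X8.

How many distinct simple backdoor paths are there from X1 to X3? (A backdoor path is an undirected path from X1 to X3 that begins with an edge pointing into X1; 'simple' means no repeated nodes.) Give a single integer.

A backdoor path from X1 to X3 is any simple undirected path whose first edge points into X1 (i.e. leaves X1 via a parent).
Parents of X1: {X4}.
No simple path from any parent of X1 reaches X3 without revisiting X1, so there are no backdoor paths.

0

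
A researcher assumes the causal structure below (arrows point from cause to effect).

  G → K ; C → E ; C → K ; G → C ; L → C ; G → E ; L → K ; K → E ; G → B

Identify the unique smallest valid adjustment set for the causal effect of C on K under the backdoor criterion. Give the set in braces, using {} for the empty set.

{G, L}

Variables eligible for adjustment (non-descendants of C, excluding C and K): {B, G, L}.
Backdoor paths from C to K:
  P1: C <- G -> K
  P2: C <- G -> E <- K
  P3: C <- L -> K
The empty set is not sufficient: P1 (C <- G -> K) has no collider blocking it and no conditioned non-collider, so it is open.
Try {G, L}:
  P1: blocked at fork node G ∈ conditioning set.
  P2: blocked at fork node G ∈ conditioning set.
  P3: blocked at fork node L ∈ conditioning set.
{G, L} contains no descendant of C and blocks every backdoor path.
Every element of {G, L} is needed (dropping G leaves P1 open; dropping L leaves P3 open), so no proper subset is valid.
Among all size-2 subsets of the eligible variables, only {G, L} blocks every backdoor path, so it is the unique smallest valid adjustment set.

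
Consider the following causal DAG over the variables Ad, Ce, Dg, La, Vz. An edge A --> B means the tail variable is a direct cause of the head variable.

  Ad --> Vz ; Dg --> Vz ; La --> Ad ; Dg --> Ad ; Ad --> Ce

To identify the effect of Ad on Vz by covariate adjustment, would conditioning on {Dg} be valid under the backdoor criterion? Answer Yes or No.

Yes

Backdoor paths from Ad to Vz (paths whose first edge points into Ad):
  P1: Ad <- Dg -> Vz
Condition 1 (no descendant of Ad in the set): holds — descendants of Ad are {Ce, Vz}; none are in {Dg}.
Condition 2 (every backdoor path blocked by {Dg}):
  P1: blocked at fork node Dg ∈ conditioning set.
{Dg} satisfies the backdoor criterion.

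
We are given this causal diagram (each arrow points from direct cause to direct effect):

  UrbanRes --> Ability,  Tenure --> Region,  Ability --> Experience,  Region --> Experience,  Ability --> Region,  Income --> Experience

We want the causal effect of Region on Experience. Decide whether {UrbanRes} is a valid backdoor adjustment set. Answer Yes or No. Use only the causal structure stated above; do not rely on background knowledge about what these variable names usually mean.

No

Backdoor paths from Region to Experience (paths whose first edge points into Region):
  P1: Region <- Ability -> Experience
Condition 1 (no descendant of Region in the set): holds — descendants of Region are {Experience}; none are in {UrbanRes}.
Condition 2 (every backdoor path blocked by {UrbanRes}):
  P1: open — no interior node is in the conditioning set.
{UrbanRes} does not satisfy the backdoor criterion.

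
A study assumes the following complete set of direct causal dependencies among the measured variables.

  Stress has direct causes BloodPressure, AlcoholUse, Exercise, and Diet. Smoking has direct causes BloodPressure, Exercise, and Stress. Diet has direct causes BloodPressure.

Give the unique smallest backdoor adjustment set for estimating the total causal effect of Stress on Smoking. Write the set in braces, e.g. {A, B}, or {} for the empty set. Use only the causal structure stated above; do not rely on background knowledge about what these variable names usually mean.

{BloodPressure, Exercise}

Variables eligible for adjustment (non-descendants of Stress, excluding Stress and Smoking): {AlcoholUse, BloodPressure, Diet, Exercise}.
Backdoor paths from Stress to Smoking:
  P1: Stress <- Exercise -> Smoking
  P2: Stress <- BloodPressure -> Smoking
  P3: Stress <- Diet <- BloodPressure -> Smoking
The empty set is not sufficient: P1 (Stress <- Exercise -> Smoking) has no collider blocking it and no conditioned non-collider, so it is open.
Try {BloodPressure, Exercise}:
  P1: blocked at fork node Exercise ∈ conditioning set.
  P2: blocked at fork node BloodPressure ∈ conditioning set.
  P3: blocked at fork node BloodPressure ∈ conditioning set.
{BloodPressure, Exercise} contains no descendant of Stress and blocks every backdoor path.
Every element of {BloodPressure, Exercise} is needed (dropping BloodPressure leaves P2 open; dropping Exercise leaves P1 open), so no proper subset is valid.
Among all size-2 subsets of the eligible variables, only {BloodPressure, Exercise} blocks every backdoor path, so it is the unique smallest valid adjustment set.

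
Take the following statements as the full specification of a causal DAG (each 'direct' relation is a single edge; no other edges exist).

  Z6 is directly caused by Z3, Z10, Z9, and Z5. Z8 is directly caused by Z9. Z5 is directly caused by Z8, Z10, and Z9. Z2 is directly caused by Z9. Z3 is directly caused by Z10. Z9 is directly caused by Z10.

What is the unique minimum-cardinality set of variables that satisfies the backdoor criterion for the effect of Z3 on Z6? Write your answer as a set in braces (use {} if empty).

Variables eligible for adjustment (non-descendants of Z3, excluding Z3 and Z6): {Z10, Z2, Z5, Z8, Z9}.
Backdoor paths from Z3 to Z6:
  P1: Z3 <- Z10 -> Z9 -> Z8 -> Z5 -> Z6
  P2: Z3 <- Z10 -> Z9 -> Z5 -> Z6
  P3: Z3 <- Z10 -> Z9 -> Z6
  P4: Z3 <- Z10 -> Z5 <- Z9 -> Z6
  P5: Z3 <- Z10 -> Z5 <- Z8 <- Z9 -> Z6
  P6: Z3 <- Z10 -> Z5 -> Z6
  P7: Z3 <- Z10 -> Z6
The empty set is not sufficient: P1 (Z3 <- Z10 -> Z9 -> Z8 -> Z5 -> Z6) has no collider blocking it and no conditioned non-collider, so it is open.
Try {Z10}:
  P1: blocked at fork node Z10 ∈ conditioning set.
  P2: blocked at fork node Z10 ∈ conditioning set.
  P3: blocked at fork node Z10 ∈ conditioning set.
  P4: blocked at fork node Z10 ∈ conditioning set.
  P5: blocked at fork node Z10 ∈ conditioning set.
  P6: blocked at fork node Z10 ∈ conditioning set.
  P7: blocked at fork node Z10 ∈ conditioning set.
{Z10} contains no descendant of Z3 and blocks every backdoor path.
No other singleton works — e.g. {Z9} leaves P6 open — so {Z10} is the unique smallest valid adjustment set.

{Z10}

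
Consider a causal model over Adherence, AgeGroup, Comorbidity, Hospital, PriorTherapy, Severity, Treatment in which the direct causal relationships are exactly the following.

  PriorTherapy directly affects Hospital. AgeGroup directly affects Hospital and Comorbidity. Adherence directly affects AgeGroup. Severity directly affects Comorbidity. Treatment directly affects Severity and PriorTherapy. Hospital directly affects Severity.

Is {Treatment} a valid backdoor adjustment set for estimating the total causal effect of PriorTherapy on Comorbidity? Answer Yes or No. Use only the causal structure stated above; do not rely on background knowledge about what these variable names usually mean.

Backdoor paths from PriorTherapy to Comorbidity (paths whose first edge points into PriorTherapy):
  P1: PriorTherapy <- Treatment -> Severity <- Hospital <- AgeGroup -> Comorbidity
  P2: PriorTherapy <- Treatment -> Severity -> Comorbidity
Condition 1 (no descendant of PriorTherapy in the set): holds — descendants of PriorTherapy are {Comorbidity, Hospital, Severity}; none are in {Treatment}.
Condition 2 (every backdoor path blocked by {Treatment}):
  P1: blocked at fork node Treatment ∈ conditioning set.
  P2: blocked at fork node Treatment ∈ conditioning set.
{Treatment} satisfies the backdoor criterion.

Yes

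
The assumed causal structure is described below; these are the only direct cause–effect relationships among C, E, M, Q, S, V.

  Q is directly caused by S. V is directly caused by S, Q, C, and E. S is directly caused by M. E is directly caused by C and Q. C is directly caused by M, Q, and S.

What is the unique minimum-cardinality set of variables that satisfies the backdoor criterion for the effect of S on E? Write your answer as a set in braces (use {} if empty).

Variables eligible for adjustment (non-descendants of S, excluding S and E): {M}.
Backdoor paths from S to E:
  P1: S <- M -> C <- Q -> E
  P2: S <- M -> C <- Q -> V <- E
  P3: S <- M -> C -> E
  P4: S <- M -> C -> V <- Q -> E
  P5: S <- M -> C -> V <- E
The empty set is not sufficient: P3 (S <- M -> C -> E) has no collider blocking it and no conditioned non-collider, so it is open.
Try {M}:
  P1: blocked at fork node M ∈ conditioning set.
  P2: blocked at fork node M ∈ conditioning set.
  P3: blocked at fork node M ∈ conditioning set.
  P4: blocked at fork node M ∈ conditioning set.
  P5: blocked at fork node M ∈ conditioning set.
{M} contains no descendant of S and blocks every backdoor path.
{M} is the unique smallest valid adjustment set.

{M}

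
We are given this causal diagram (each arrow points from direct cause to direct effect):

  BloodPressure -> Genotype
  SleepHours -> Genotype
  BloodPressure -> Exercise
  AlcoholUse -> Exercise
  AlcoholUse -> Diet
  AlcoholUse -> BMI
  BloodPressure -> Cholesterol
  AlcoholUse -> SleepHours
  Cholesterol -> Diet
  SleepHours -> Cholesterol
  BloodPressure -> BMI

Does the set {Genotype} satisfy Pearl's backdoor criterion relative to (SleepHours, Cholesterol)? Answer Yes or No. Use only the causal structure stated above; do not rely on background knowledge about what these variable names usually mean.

Backdoor paths from SleepHours to Cholesterol (paths whose first edge points into SleepHours):
  P1: SleepHours <- AlcoholUse -> Exercise <- BloodPressure -> Cholesterol
  P2: SleepHours <- AlcoholUse -> BMI <- BloodPressure -> Cholesterol
  P3: SleepHours <- AlcoholUse -> Diet <- Cholesterol
Condition 1 (no descendant of SleepHours in the set): FAILS — Genotype is a descendant of SleepHours.
Condition 2 (every backdoor path blocked by {Genotype}):
  P1: blocked at collider Exercise (neither it nor any descendant is in the conditioning set).
  P2: blocked at collider BMI (neither it nor any descendant is in the conditioning set).
  P3: blocked at collider Diet (neither it nor any descendant is in the conditioning set).
{Genotype} does not satisfy the backdoor criterion.

No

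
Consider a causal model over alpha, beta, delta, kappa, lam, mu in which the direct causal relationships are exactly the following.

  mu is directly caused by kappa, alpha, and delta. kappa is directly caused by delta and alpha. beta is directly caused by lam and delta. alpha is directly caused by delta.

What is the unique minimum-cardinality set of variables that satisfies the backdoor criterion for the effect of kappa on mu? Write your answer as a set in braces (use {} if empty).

Variables eligible for adjustment (non-descendants of kappa, excluding kappa and mu): {alpha, beta, delta, lam}.
Backdoor paths from kappa to mu:
  P1: kappa <- delta -> alpha -> mu
  P2: kappa <- delta -> mu
  P3: kappa <- alpha <- delta -> mu
  P4: kappa <- alpha -> mu
The empty set is not sufficient: P1 (kappa <- delta -> alpha -> mu) has no collider blocking it and no conditioned non-collider, so it is open.
Try {alpha, delta}:
  P1: blocked at fork node delta ∈ conditioning set.
  P2: blocked at fork node delta ∈ conditioning set.
  P3: blocked at chain node alpha ∈ conditioning set.
  P4: blocked at fork node alpha ∈ conditioning set.
{alpha, delta} contains no descendant of kappa and blocks every backdoor path.
Every element of {alpha, delta} is needed (dropping alpha leaves P4 open; dropping delta leaves P2 open), so no proper subset is valid.
Among all size-2 subsets of the eligible variables, only {alpha, delta} blocks every backdoor path, so it is the unique smallest valid adjustment set.

{alpha, delta}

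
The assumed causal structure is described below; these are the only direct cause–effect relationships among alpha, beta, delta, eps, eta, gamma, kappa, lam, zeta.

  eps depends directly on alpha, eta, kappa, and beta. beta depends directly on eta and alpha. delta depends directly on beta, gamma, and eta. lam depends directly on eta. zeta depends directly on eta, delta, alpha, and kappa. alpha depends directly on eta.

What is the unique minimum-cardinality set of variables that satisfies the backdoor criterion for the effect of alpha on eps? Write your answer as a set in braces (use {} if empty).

Variables eligible for adjustment (non-descendants of alpha, excluding alpha and eps): {eta, gamma, kappa, lam}.
Backdoor paths from alpha to eps:
  P1: alpha <- eta -> beta -> delta -> zeta <- kappa -> eps
  P2: alpha <- eta -> beta -> eps
  P3: alpha <- eta -> delta <- beta -> eps
  P4: alpha <- eta -> delta -> zeta <- kappa -> eps
  P5: alpha <- eta -> eps
  P6: alpha <- eta -> zeta <- kappa -> eps
  P7: alpha <- eta -> zeta <- delta <- beta -> eps
The empty set is not sufficient: P2 (alpha <- eta -> beta -> eps) has no collider blocking it and no conditioned non-collider, so it is open.
Try {eta}:
  P1: blocked at fork node eta ∈ conditioning set.
  P2: blocked at fork node eta ∈ conditioning set.
  P3: blocked at fork node eta ∈ conditioning set.
  P4: blocked at fork node eta ∈ conditioning set.
  P5: blocked at fork node eta ∈ conditioning set.
  P6: blocked at fork node eta ∈ conditioning set.
  P7: blocked at fork node eta ∈ conditioning set.
{eta} contains no descendant of alpha and blocks every backdoor path.
No other singleton works — e.g. {gamma} leaves P2 open — so {eta} is the unique smallest valid adjustment set.

{eta}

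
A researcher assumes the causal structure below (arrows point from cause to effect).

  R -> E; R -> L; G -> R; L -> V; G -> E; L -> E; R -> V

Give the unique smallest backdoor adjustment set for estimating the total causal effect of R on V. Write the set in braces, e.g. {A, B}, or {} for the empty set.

Variables eligible for adjustment (non-descendants of R, excluding R and V): {G}.
Backdoor paths from R to V:
  P1: R <- G -> E <- L -> V
Each backdoor path contains an unconditioned collider, so every path is already blocked with the empty conditioning set:
  P1: blocked at collider E (neither it nor any descendant is in the conditioning set).
The empty set is therefore the unique smallest valid set.

{}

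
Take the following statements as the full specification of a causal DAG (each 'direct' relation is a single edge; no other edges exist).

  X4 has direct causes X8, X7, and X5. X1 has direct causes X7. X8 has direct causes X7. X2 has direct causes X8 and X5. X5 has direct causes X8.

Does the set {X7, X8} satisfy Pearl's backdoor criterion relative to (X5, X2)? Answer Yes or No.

Backdoor paths from X5 to X2 (paths whose first edge points into X5):
  P1: X5 <- X8 -> X2
Condition 1 (no descendant of X5 in the set): holds — descendants of X5 are {X2, X4}; none are in {X7, X8}.
Condition 2 (every backdoor path blocked by {X7, X8}):
  P1: blocked at fork node X8 ∈ conditioning set.
{X7, X8} satisfies the backdoor criterion.

Yes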